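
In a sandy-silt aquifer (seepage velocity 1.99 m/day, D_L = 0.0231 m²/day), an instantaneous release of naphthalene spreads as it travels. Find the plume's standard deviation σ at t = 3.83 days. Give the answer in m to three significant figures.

Dispersive spreading gives a Gaussian with σ² = 2Dt; advection only shifts the center.
σ = √(2 × 0.0231 × 3.83) = 0.421 m.

0.421 m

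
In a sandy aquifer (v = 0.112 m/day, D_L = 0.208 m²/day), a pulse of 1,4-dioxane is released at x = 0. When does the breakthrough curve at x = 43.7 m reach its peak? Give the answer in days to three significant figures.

374 days

For the 1D instantaneous-source solution, setting ∂C/∂t = 0 at fixed x gives v²t² + 2Dt − x² = 0, so t = (√(D² + v²x²) − D)/v².
√(D² + v²x²) = √(0.208² + 0.112² × 43.7²) = 4.899; v² = 0.012544.
t = (4.899 − 0.208)/0.012544 = 374 days (vs. the pure-advection estimate x/v = 390 d).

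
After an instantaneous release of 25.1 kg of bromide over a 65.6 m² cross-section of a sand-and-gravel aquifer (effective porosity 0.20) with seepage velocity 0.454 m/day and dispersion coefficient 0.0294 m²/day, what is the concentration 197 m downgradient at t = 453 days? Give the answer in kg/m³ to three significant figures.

0.0362 kg/m³

For an instantaneous plane source, C(x,t) = M/(n_e·A·√(4πDt)) · exp(−(x−vt)²/(4Dt)), with n_e·A the pore (flow) area.
Plume center vt = 0.454 × 453 = 205.662 m, so the well at 197 m is 8.662 m upgradient of the peak.
√(4πDt) = 12.94 m, giving peak height M/(n_e·A·√(4πDt)) = 25.1/(0.20 × 65.6 × 12.94) = 0.1478 kg/m³.
(x−vt)²/(4Dt) = (-8.662)²/(4 × 0.0294 × 453) = 1.408; exp(−1.408) = 0.2446.
C = 0.1478 × 0.2446 = 0.0362 kg/m³.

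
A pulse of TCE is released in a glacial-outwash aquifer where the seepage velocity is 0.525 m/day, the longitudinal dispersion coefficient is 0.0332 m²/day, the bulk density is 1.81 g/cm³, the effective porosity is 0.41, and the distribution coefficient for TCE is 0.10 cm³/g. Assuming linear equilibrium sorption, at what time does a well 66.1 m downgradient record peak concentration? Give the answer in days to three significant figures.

181 days

Retardation factor R = 1 + ρ_b·K_d/n = 1 + 1.81 × 0.10/0.41 = 1.441.
Sorption retards both mechanisms: v_R = v/R = 0.3643 m/day, D_R = D/R = 0.02304 m²/day.
Peak time from v_R²t² + 2D_R t − x² = 0: t = (√(D_R² + v_R²x²) − D_R)/v_R².
√(D_R² + v_R²x²) = √(0.02304² + 0.3643² × 66.1²) = 24.08; v_R² = 0.1327.
t = (24.08 − 0.02304)/0.1327 = 181 days.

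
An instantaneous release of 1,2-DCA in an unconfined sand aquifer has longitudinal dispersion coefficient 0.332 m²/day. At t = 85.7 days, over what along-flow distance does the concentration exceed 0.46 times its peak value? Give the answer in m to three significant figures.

18.8 m

The plume is Gaussian with σ = √(2Dt) = √(2 × 0.332 × 85.7) = 7.544 m.
C/C_peak = exp(−Δx²/(2σ²)) = 0.46 ⇒ Δx = σ·√(−2 ln 0.46) = 7.544 × 1.246 = 9.400 m.
Width = 2Δx = 18.8 m.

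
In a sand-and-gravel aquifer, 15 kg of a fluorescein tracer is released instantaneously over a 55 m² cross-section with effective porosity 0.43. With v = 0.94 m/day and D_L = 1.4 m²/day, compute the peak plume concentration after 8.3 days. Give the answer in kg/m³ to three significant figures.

The peak of an instantaneous 1D plume sits at x = vt; there the Gaussian factor is 1 and C_max = M/(n_e·A·√(4πDt)), where n_e·A is the pore area the mass is dissolved in.
√(4πDt) = √(4π × 1.4 × 8.3) = 12.08 m, so C_max = 15/(0.43 × 55 × 12.08) = 0.0525 kg/m³.

0.0525 kg/m³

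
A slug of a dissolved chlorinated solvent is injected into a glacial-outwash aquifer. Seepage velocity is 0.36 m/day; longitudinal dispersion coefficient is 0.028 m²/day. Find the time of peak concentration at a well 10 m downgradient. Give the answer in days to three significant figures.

27.6 days

For the 1D instantaneous-source solution, setting ∂C/∂t = 0 at fixed x gives v²t² + 2Dt − x² = 0, so t = (√(D² + v²x²) − D)/v².
√(D² + v²x²) = √(0.028² + 0.36² × 10²) = 3.600; v² = 0.1296.
t = (3.600 − 0.028)/0.1296 = 27.6 days (vs. the pure-advection estimate x/v = 27.8 d).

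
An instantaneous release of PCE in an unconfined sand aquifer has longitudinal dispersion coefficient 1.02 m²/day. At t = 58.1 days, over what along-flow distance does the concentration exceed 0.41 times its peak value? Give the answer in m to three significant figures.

The plume is Gaussian with σ = √(2Dt) = √(2 × 1.02 × 58.1) = 10.89 m.
C/C_peak = exp(−Δx²/(2σ²)) = 0.41 ⇒ Δx = σ·√(−2 ln 0.41) = 10.89 × 1.335 = 14.54 m.
Width = 2Δx = 29.1 m.

29.1 m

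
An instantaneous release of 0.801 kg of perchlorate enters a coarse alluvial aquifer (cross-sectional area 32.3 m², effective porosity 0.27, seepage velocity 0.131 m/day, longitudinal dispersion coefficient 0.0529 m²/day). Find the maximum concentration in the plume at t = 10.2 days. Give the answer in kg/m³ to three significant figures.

The peak of an instantaneous 1D plume sits at x = vt; there the Gaussian factor is 1 and C_max = M/(n_e·A·√(4πDt)), where n_e·A is the pore area the mass is dissolved in.
√(4πDt) = √(4π × 0.0529 × 10.2) = 2.604 m, so C_max = 0.801/(0.27 × 32.3 × 2.604) = 0.0353 kg/m³.

0.0353 kg/m³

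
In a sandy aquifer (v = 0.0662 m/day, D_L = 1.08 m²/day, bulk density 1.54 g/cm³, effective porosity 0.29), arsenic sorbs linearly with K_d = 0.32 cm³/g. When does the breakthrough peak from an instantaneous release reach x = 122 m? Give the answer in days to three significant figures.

Retardation factor R = 1 + ρ_b·K_d/n = 1 + 1.54 × 0.32/0.29 = 2.699.
Sorption retards both mechanisms: v_R = v/R = 0.02453 m/day, D_R = D/R = 0.4001 m²/day.
Peak time from v_R²t² + 2D_R t − x² = 0: t = (√(D_R² + v_R²x²) − D_R)/v_R².
√(D_R² + v_R²x²) = √(0.4001² + 0.02453² × 122²) = 3.019; v_R² = 0.0006017.
t = (3.019 − 0.4001)/0.0006017 = 4350 days.

4350 days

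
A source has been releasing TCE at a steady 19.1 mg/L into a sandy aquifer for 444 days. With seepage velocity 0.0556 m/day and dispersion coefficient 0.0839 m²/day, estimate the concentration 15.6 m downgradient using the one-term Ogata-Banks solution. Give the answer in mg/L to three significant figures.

For a continuous step input, C/C₀ ≈ ½·erfc((x−vt)/(2√(Dt))).
vt = 0.0556 × 444 = 24.6864 m and 2√(Dt) = 2√(0.0839 × 444) = 12.21 m.
Argument (x−vt)/(2√(Dt)) = (15.6 − 24.6864)/12.21 = -0.7442; ½·erfc(-0.7442) = 0.8537.
C = 19.1 × 0.8537 = 16.3 mg/L.

16.3 mg/L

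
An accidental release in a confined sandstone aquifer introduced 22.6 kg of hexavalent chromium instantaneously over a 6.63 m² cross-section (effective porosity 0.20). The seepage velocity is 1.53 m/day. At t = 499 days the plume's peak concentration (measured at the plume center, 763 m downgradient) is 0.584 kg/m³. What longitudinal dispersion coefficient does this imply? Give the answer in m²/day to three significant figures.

At the plume center C_max = M/(n_e·A·√(4πDt)), so D = M²/(4πt·(n_e·A·C_max)²).
n_e·A·C_max = 0.20 × 6.63 × 0.584 = 0.7744 kg/m.
D = 22.6²/(4π × 499 × 0.7744²) = 0.136 m²/day.

0.136 m²/day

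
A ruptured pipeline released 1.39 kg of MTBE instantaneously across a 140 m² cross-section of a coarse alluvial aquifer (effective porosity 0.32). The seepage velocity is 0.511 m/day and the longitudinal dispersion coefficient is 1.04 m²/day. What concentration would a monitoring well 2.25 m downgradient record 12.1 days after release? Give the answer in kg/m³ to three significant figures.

For an instantaneous plane source, C(x,t) = M/(n_e·A·√(4πDt)) · exp(−(x−vt)²/(4Dt)), with n_e·A the pore (flow) area.
Plume center vt = 0.511 × 12.1 = 6.1831 m, so the well at 2.25 m is 3.9331 m upgradient of the peak.
√(4πDt) = 12.58 m, giving peak height M/(n_e·A·√(4πDt)) = 1.39/(0.32 × 140 × 12.58) = 0.002466 kg/m³.
(x−vt)²/(4Dt) = (-3.9331)²/(4 × 1.04 × 12.1) = 0.3073; exp(−0.3073) = 0.7354.
C = 0.002466 × 0.7354 = 0.00181 kg/m³.

0.00181 kg/m³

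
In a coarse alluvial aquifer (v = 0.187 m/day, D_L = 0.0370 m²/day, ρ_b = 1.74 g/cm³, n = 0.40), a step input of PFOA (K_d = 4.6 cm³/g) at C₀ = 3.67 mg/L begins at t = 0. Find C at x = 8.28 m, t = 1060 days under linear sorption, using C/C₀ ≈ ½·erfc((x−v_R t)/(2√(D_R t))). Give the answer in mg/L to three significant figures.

2.66 mg/L

Retardation factor R = 1 + ρ_b·K_d/n = 1 + 1.74 × 4.6/0.40 = 21.01.
Sorption retards both mechanisms: v_R = v/R = 0.008901 m/day, D_R = D/R = 0.001761 m²/day.
v_R·t = 0.008901 × 1060 = 9.43506 m; 2√(D_R t) = 2.733 m; argument = (8.28 − 9.43506)/2.733 = -0.4226.
C = C₀ × ½·erfc(-0.4226) = 3.67 × 0.7250 = 2.66 mg/L.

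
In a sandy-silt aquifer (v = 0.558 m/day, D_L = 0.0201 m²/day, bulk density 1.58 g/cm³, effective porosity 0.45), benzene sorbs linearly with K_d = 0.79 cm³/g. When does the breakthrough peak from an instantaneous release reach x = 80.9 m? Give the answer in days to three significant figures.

547 days

Retardation factor R = 1 + ρ_b·K_d/n = 1 + 1.58 × 0.79/0.45 = 3.774.
Sorption retards both mechanisms: v_R = v/R = 0.1479 m/day, D_R = D/R = 0.005326 m²/day.
Peak time from v_R²t² + 2D_R t − x² = 0: t = (√(D_R² + v_R²x²) − D_R)/v_R².
√(D_R² + v_R²x²) = √(0.005326² + 0.1479² × 80.9²) = 11.97; v_R² = 0.02187.
t = (11.97 − 0.005326)/0.02187 = 547 days.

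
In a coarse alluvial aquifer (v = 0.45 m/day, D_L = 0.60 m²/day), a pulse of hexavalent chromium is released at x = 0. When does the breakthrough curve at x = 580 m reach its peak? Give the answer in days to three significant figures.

For the 1D instantaneous-source solution, setting ∂C/∂t = 0 at fixed x gives v²t² + 2Dt − x² = 0, so t = (√(D² + v²x²) − D)/v².
√(D² + v²x²) = √(0.60² + 0.45² × 580²) = 261.0; v² = 0.2025.
t = (261.0 − 0.60)/0.2025 = 1290 days (vs. the pure-advection estimate x/v = 1290 d).

1290 days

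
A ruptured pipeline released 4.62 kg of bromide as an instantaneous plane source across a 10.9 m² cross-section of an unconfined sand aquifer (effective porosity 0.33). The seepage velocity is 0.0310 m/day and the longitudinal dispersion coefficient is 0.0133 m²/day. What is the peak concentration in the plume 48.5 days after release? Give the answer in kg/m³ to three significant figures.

0.451 kg/m³

The peak of an instantaneous 1D plume sits at x = vt; there the Gaussian factor is 1 and C_max = M/(n_e·A·√(4πDt)), where n_e·A is the pore area the mass is dissolved in.
√(4πDt) = √(4π × 0.0133 × 48.5) = 2.847 m, so C_max = 4.62/(0.33 × 10.9 × 2.847) = 0.451 kg/m³.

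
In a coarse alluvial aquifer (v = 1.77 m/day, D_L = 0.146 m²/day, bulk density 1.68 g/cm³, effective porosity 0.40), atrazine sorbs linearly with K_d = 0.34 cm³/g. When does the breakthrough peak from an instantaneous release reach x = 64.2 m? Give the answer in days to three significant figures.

Retardation factor R = 1 + ρ_b·K_d/n = 1 + 1.68 × 0.34/0.40 = 2.428.
Sorption retards both mechanisms: v_R = v/R = 0.7290 m/day, D_R = D/R = 0.06013 m²/day.
Peak time from v_R²t² + 2D_R t − x² = 0: t = (√(D_R² + v_R²x²) − D_R)/v_R².
√(D_R² + v_R²x²) = √(0.06013² + 0.7290² × 64.2²) = 46.80; v_R² = 0.5314.
t = (46.80 − 0.06013)/0.5314 = 88.0 days.

88.0 days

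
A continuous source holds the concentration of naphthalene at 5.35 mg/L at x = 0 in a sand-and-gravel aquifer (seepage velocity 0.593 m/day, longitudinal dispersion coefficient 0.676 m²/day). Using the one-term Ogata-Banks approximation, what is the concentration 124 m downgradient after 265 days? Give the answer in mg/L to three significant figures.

For a continuous step input, C/C₀ ≈ ½·erfc((x−vt)/(2√(Dt))).
vt = 0.593 × 265 = 157.145 m and 2√(Dt) = 2√(0.676 × 265) = 26.77 m.
Argument (x−vt)/(2√(Dt)) = (124 − 157.145)/26.77 = -1.238; ½·erfc(-1.238) = 0.9600.
C = 5.35 × 0.9600 = 5.14 mg/L.

5.14 mg/L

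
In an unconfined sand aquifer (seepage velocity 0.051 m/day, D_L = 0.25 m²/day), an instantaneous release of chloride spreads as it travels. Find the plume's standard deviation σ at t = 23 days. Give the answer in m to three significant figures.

3.39 m

Dispersive spreading gives a Gaussian with σ² = 2Dt; advection only shifts the center.
σ = √(2 × 0.25 × 23) = 3.39 m.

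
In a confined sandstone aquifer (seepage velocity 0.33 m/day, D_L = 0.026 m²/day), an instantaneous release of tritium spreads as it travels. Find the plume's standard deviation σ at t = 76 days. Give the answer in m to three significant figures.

Dispersive spreading gives a Gaussian with σ² = 2Dt; advection only shifts the center.
σ = √(2 × 0.026 × 76) = 1.99 m.

1.99 m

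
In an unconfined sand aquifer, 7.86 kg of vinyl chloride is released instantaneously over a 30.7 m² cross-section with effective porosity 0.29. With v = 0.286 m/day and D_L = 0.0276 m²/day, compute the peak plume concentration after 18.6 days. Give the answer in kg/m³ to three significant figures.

The peak of an instantaneous 1D plume sits at x = vt; there the Gaussian factor is 1 and C_max = M/(n_e·A·√(4πDt)), where n_e·A is the pore area the mass is dissolved in.
√(4πDt) = √(4π × 0.0276 × 18.6) = 2.540 m, so C_max = 7.86/(0.29 × 30.7 × 2.540) = 0.348 kg/m³.

0.348 kg/m³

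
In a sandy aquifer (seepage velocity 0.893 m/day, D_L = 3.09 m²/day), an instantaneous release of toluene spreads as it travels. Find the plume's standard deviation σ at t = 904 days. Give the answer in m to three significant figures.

Dispersive spreading gives a Gaussian with σ² = 2Dt; advection only shifts the center.
σ = √(2 × 3.09 × 904) = 74.7 m.

74.7 m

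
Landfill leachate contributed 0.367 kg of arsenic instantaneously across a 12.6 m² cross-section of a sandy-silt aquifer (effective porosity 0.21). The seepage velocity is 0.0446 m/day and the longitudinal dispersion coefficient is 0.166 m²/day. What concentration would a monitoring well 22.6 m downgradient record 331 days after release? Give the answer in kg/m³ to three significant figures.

For an instantaneous plane source, C(x,t) = M/(n_e·A·√(4πDt)) · exp(−(x−vt)²/(4Dt)), with n_e·A the pore (flow) area.
Plume center vt = 0.0446 × 331 = 14.7626 m, so the well at 22.6 m is 7.8374 m downgradient of the peak.
√(4πDt) = 26.28 m, giving peak height M/(n_e·A·√(4πDt)) = 0.367/(0.21 × 12.6 × 26.28) = 0.005278 kg/m³.
(x−vt)²/(4Dt) = (7.8374)²/(4 × 0.166 × 331) = 0.2795; exp(−0.2795) = 0.7562.
C = 0.005278 × 0.7562 = 0.00399 kg/m³.

0.00399 kg/m³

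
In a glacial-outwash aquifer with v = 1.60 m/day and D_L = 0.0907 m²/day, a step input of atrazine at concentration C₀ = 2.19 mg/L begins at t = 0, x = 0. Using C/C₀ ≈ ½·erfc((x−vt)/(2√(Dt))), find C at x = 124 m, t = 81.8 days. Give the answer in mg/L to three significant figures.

For a continuous step input, C/C₀ ≈ ½·erfc((x−vt)/(2√(Dt))).
vt = 1.60 × 81.8 = 130.88 m and 2√(Dt) = 2√(0.0907 × 81.8) = 5.448 m.
Argument (x−vt)/(2√(Dt)) = (124 − 130.88)/5.448 = -1.263; ½·erfc(-1.263) = 0.9630.
C = 2.19 × 0.9630 = 2.11 mg/L.

2.11 mg/L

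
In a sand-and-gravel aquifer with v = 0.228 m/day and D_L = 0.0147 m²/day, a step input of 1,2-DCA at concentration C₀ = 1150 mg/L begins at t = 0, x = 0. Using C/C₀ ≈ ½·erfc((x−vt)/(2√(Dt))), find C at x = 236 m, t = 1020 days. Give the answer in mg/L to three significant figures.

305 mg/L

For a continuous step input, C/C₀ ≈ ½·erfc((x−vt)/(2√(Dt))).
vt = 0.228 × 1020 = 232.56 m and 2√(Dt) = 2√(0.0147 × 1020) = 7.744 m.
Argument (x−vt)/(2√(Dt)) = (236 − 232.56)/7.744 = 0.4442; ½·erfc(0.4442) = 0.2649.
C = 1150 × 0.2649 = 305 mg/L.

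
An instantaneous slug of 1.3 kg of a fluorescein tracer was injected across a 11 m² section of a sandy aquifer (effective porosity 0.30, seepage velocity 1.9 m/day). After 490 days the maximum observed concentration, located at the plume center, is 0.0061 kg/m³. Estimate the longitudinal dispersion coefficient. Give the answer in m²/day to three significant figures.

0.677 m²/day

At the plume center C_max = M/(n_e·A·√(4πDt)), so D = M²/(4πt·(n_e·A·C_max)²).
n_e·A·C_max = 0.30 × 11 × 0.0061 = 0.02013 kg/m.
D = 1.3²/(4π × 490 × 0.02013²) = 0.677 m²/day.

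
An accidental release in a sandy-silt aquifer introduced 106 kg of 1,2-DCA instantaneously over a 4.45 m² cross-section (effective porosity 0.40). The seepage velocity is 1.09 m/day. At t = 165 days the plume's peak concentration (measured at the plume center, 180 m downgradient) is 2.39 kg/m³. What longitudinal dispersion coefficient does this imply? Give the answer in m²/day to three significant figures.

At the plume center C_max = M/(n_e·A·√(4πDt)), so D = M²/(4πt·(n_e·A·C_max)²).
n_e·A·C_max = 0.40 × 4.45 × 2.39 = 4.254 kg/m.
D = 106²/(4π × 165 × 4.254²) = 0.299 m²/day.

0.299 m²/day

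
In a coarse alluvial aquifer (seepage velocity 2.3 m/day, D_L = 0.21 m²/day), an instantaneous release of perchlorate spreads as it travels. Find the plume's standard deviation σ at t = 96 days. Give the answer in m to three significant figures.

Dispersive spreading gives a Gaussian with σ² = 2Dt; advection only shifts the center.
σ = √(2 × 0.21 × 96) = 6.35 m.

6.35 m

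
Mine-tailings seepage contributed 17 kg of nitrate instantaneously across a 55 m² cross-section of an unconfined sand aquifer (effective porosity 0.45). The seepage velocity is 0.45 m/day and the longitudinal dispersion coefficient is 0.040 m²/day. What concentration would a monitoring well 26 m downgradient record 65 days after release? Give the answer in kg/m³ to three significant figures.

0.0435 kg/m³

For an instantaneous plane source, C(x,t) = M/(n_e·A·√(4πDt)) · exp(−(x−vt)²/(4Dt)), with n_e·A the pore (flow) area.
Plume center vt = 0.45 × 65 = 29.25 m, so the well at 26 m is 3.25 m upgradient of the peak.
√(4πDt) = 5.716 m, giving peak height M/(n_e·A·√(4πDt)) = 17/(0.45 × 55 × 5.716) = 0.1202 kg/m³.
(x−vt)²/(4Dt) = (-3.25)²/(4 × 0.040 × 65) = 1.016; exp(−1.016) = 0.3620.
C = 0.1202 × 0.3620 = 0.0435 kg/m³.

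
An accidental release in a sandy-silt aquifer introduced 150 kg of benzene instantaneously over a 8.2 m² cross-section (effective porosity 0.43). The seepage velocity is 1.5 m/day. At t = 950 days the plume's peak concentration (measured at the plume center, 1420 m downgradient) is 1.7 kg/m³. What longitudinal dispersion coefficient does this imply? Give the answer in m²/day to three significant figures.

0.0525 m²/day

At the plume center C_max = M/(n_e·A·√(4πDt)), so D = M²/(4πt·(n_e·A·C_max)²).
n_e·A·C_max = 0.43 × 8.2 × 1.7 = 5.994 kg/m.
D = 150²/(4π × 950 × 5.994²) = 0.0525 m²/day.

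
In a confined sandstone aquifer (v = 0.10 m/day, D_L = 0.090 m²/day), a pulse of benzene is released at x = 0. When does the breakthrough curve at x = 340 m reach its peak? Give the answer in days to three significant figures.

For the 1D instantaneous-source solution, setting ∂C/∂t = 0 at fixed x gives v²t² + 2Dt − x² = 0, so t = (√(D² + v²x²) − D)/v².
√(D² + v²x²) = √(0.090² + 0.10² × 340²) = 34.00; v² = 0.01.
t = (34.00 − 0.090)/0.01 = 3390 days (vs. the pure-advection estimate x/v = 3400 d).

3390 days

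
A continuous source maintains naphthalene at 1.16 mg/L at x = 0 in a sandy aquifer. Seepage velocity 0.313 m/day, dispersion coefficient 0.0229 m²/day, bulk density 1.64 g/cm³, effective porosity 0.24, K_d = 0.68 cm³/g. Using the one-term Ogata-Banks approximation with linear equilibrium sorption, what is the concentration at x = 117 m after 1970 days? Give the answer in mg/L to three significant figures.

0.0296 mg/L

Retardation factor R = 1 + ρ_b·K_d/n = 1 + 1.64 × 0.68/0.24 = 5.647.
Sorption retards both mechanisms: v_R = v/R = 0.05543 m/day, D_R = D/R = 0.004055 m²/day.
v_R·t = 0.05543 × 1970 = 109.1971 m; 2√(D_R t) = 5.653 m; argument = (117 − 109.1971)/5.653 = 1.380.
C = C₀ × ½·erfc(1.380) = 1.16 × 0.02549 = 0.0296 mg/L.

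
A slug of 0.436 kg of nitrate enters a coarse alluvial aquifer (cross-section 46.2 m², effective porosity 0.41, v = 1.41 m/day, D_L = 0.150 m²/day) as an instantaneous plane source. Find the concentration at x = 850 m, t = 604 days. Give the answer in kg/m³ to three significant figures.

For an instantaneous plane source, C(x,t) = M/(n_e·A·√(4πDt)) · exp(−(x−vt)²/(4Dt)), with n_e·A the pore (flow) area.
Plume center vt = 1.41 × 604 = 851.64 m, so the well at 850 m is 1.64 m upgradient of the peak.
√(4πDt) = 33.74 m, giving peak height M/(n_e·A·√(4πDt)) = 0.436/(0.41 × 46.2 × 33.74) = 0.0006822 kg/m³.
(x−vt)²/(4Dt) = (-1.64)²/(4 × 0.150 × 604) = 0.007422; exp(−0.007422) = 0.9926.
C = 0.0006822 × 0.9926 = 0.000677 kg/m³.

0.000677 kg/m³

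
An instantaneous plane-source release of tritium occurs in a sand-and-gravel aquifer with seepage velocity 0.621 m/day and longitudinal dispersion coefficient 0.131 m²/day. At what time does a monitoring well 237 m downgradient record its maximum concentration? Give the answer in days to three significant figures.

For the 1D instantaneous-source solution, setting ∂C/∂t = 0 at fixed x gives v²t² + 2Dt − x² = 0, so t = (√(D² + v²x²) − D)/v².
√(D² + v²x²) = √(0.131² + 0.621² × 237²) = 147.2; v² = 0.385641.
t = (147.2 − 0.131)/0.385641 = 381 days (vs. the pure-advection estimate x/v = 382 d).

381 days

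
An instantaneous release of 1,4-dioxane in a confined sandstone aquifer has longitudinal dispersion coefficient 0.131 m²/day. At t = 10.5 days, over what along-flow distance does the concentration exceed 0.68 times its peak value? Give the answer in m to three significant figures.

2.91 m

The plume is Gaussian with σ = √(2Dt) = √(2 × 0.131 × 10.5) = 1.659 m.
C/C_peak = exp(−Δx²/(2σ²)) = 0.68 ⇒ Δx = σ·√(−2 ln 0.68) = 1.659 × 0.8783 = 1.457 m.
Width = 2Δx = 2.91 m.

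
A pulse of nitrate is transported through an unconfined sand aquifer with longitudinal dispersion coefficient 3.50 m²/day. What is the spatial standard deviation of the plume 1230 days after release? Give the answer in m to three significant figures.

92.8 m

Dispersive spreading gives a Gaussian with σ² = 2Dt; advection only shifts the center.
σ = √(2 × 3.50 × 1230) = 92.8 m.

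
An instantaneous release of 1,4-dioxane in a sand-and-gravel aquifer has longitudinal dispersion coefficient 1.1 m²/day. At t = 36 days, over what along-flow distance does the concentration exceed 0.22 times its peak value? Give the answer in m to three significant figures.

31.0 m

The plume is Gaussian with σ = √(2Dt) = √(2 × 1.1 × 36) = 8.899 m.
C/C_peak = exp(−Δx²/(2σ²)) = 0.22 ⇒ Δx = σ·√(−2 ln 0.22) = 8.899 × 1.740 = 15.48 m.
Width = 2Δx = 31.0 m.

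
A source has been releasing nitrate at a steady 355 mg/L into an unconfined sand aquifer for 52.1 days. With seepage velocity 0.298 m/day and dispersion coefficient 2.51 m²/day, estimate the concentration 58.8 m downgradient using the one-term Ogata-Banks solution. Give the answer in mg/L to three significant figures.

For a continuous step input, C/C₀ ≈ ½·erfc((x−vt)/(2√(Dt))).
vt = 0.298 × 52.1 = 15.5258 m and 2√(Dt) = 2√(2.51 × 52.1) = 22.87 m.
Argument (x−vt)/(2√(Dt)) = (58.8 − 15.5258)/22.87 = 1.892; ½·erfc(1.892) = 0.003729.
C = 355 × 0.003729 = 1.32 mg/L.

1.32 mg/L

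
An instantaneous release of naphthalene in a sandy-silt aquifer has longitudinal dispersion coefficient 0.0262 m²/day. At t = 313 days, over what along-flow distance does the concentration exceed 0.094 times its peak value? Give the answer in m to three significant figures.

17.6 m

The plume is Gaussian with σ = √(2Dt) = √(2 × 0.0262 × 313) = 4.050 m.
C/C_peak = exp(−Δx²/(2σ²)) = 0.094 ⇒ Δx = σ·√(−2 ln 0.094) = 4.050 × 2.175 = 8.809 m.
Width = 2Δx = 17.6 m.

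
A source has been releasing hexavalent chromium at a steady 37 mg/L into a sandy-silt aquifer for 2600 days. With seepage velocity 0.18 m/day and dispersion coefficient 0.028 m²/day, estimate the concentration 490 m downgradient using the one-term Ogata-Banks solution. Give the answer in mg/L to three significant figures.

1.26 mg/L

For a continuous step input, C/C₀ ≈ ½·erfc((x−vt)/(2√(Dt))).
vt = 0.18 × 2600 = 468 m and 2√(Dt) = 2√(0.028 × 2600) = 17.06 m.
Argument (x−vt)/(2√(Dt)) = (490 − 468)/17.06 = 1.290; ½·erfc(1.290) = 0.03405.
C = 37 × 0.03405 = 1.26 mg/L.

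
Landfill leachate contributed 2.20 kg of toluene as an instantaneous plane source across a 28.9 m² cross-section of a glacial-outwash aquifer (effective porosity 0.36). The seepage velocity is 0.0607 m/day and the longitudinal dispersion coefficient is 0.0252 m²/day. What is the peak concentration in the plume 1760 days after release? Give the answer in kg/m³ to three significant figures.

The peak of an instantaneous 1D plume sits at x = vt; there the Gaussian factor is 1 and C_max = M/(n_e·A·√(4πDt)), where n_e·A is the pore area the mass is dissolved in.
√(4πDt) = √(4π × 0.0252 × 1760) = 23.61 m, so C_max = 2.20/(0.36 × 28.9 × 23.61) = 0.00896 kg/m³.

0.00896 kg/m³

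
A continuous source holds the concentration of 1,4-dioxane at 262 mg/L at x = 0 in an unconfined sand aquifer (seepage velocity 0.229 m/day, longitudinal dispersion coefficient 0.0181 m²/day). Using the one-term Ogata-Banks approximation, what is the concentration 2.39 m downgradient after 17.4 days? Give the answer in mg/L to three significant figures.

For a continuous step input, C/C₀ ≈ ½·erfc((x−vt)/(2√(Dt))).
vt = 0.229 × 17.4 = 3.9846 m and 2√(Dt) = 2√(0.0181 × 17.4) = 1.122 m.
Argument (x−vt)/(2√(Dt)) = (2.39 − 3.9846)/1.122 = -1.421; ½·erfc(-1.421) = 0.9778.
C = 262 × 0.9778 = 256 mg/L.

256 mg/L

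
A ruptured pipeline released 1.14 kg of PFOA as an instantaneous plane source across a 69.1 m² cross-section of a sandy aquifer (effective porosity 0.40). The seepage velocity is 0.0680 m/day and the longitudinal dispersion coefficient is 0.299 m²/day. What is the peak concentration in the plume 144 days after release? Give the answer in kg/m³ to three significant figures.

The peak of an instantaneous 1D plume sits at x = vt; there the Gaussian factor is 1 and C_max = M/(n_e·A·√(4πDt)), where n_e·A is the pore area the mass is dissolved in.
√(4πDt) = √(4π × 0.299 × 144) = 23.26 m, so C_max = 1.14/(0.40 × 69.1 × 23.26) = 0.00177 kg/m³.

0.00177 kg/m³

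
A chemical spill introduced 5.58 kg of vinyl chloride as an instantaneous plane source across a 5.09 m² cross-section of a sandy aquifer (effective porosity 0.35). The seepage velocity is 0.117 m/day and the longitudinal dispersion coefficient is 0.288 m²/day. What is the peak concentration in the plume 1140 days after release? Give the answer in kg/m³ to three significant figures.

The peak of an instantaneous 1D plume sits at x = vt; there the Gaussian factor is 1 and C_max = M/(n_e·A·√(4πDt)), where n_e·A is the pore area the mass is dissolved in.
√(4πDt) = √(4π × 0.288 × 1140) = 64.23 m, so C_max = 5.58/(0.35 × 5.09 × 64.23) = 0.0488 kg/m³.

0.0488 kg/m³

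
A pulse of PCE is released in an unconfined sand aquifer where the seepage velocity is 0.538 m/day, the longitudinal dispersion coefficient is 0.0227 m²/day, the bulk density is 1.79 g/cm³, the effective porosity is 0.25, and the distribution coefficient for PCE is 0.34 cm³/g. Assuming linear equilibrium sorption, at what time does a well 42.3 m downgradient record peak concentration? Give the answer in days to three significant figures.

270 days

Retardation factor R = 1 + ρ_b·K_d/n = 1 + 1.79 × 0.34/0.25 = 3.434.
Sorption retards both mechanisms: v_R = v/R = 0.1567 m/day, D_R = D/R = 0.006610 m²/day.
Peak time from v_R²t² + 2D_R t − x² = 0: t = (√(D_R² + v_R²x²) − D_R)/v_R².
√(D_R² + v_R²x²) = √(0.006610² + 0.1567² × 42.3²) = 6.628; v_R² = 0.02455.
t = (6.628 − 0.006610)/0.02455 = 270 days.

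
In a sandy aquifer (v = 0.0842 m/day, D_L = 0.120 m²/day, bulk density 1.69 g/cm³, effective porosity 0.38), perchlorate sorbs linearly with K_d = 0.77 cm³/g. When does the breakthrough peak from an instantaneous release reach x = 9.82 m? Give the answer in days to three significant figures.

447 days

Retardation factor R = 1 + ρ_b·K_d/n = 1 + 1.69 × 0.77/0.38 = 4.424.
Sorption retards both mechanisms: v_R = v/R = 0.01903 m/day, D_R = D/R = 0.02712 m²/day.
Peak time from v_R²t² + 2D_R t − x² = 0: t = (√(D_R² + v_R²x²) − D_R)/v_R².
√(D_R² + v_R²x²) = √(0.02712² + 0.01903² × 9.82²) = 0.1888; v_R² = 0.0003621.
t = (0.1888 − 0.02712)/0.0003621 = 447 days.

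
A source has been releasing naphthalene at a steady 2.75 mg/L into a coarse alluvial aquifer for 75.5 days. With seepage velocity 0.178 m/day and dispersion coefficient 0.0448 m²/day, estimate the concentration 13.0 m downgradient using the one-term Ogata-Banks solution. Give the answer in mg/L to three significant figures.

1.56 mg/L

For a continuous step input, C/C₀ ≈ ½·erfc((x−vt)/(2√(Dt))).
vt = 0.178 × 75.5 = 13.439 m and 2√(Dt) = 2√(0.0448 × 75.5) = 3.678 m.
Argument (x−vt)/(2√(Dt)) = (13.0 − 13.439)/3.678 = -0.1194; ½·erfc(-0.1194) = 0.5670.
C = 2.75 × 0.5670 = 1.56 mg/L.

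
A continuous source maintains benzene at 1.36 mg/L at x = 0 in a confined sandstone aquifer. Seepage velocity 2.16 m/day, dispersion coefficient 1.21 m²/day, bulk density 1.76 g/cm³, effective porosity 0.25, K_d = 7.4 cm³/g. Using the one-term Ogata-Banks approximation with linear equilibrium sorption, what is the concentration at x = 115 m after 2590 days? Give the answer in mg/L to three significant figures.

Retardation factor R = 1 + ρ_b·K_d/n = 1 + 1.76 × 7.4/0.25 = 53.10.
Sorption retards both mechanisms: v_R = v/R = 0.04068 m/day, D_R = D/R = 0.02279 m²/day.
v_R·t = 0.04068 × 2590 = 105.3612 m; 2√(D_R t) = 15.37 m; argument = (115 − 105.3612)/15.37 = 0.6271.
C = C₀ × ½·erfc(0.6271) = 1.36 × 0.1876 = 0.255 mg/L.

0.255 mg/L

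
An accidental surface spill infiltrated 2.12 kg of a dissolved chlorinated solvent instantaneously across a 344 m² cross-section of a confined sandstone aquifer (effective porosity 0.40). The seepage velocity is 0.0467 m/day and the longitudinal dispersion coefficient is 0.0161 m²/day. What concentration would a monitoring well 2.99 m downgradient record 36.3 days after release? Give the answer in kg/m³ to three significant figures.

0.00278 kg/m³

For an instantaneous plane source, C(x,t) = M/(n_e·A·√(4πDt)) · exp(−(x−vt)²/(4Dt)), with n_e·A the pore (flow) area.
Plume center vt = 0.0467 × 36.3 = 1.69521 m, so the well at 2.99 m is 1.29479 m downgradient of the peak.
√(4πDt) = 2.710 m, giving peak height M/(n_e·A·√(4πDt)) = 2.12/(0.40 × 344 × 2.710) = 0.005685 kg/m³.
(x−vt)²/(4Dt) = (1.29479)²/(4 × 0.0161 × 36.3) = 0.7171; exp(−0.7171) = 0.4882.
C = 0.005685 × 0.4882 = 0.00278 kg/m³.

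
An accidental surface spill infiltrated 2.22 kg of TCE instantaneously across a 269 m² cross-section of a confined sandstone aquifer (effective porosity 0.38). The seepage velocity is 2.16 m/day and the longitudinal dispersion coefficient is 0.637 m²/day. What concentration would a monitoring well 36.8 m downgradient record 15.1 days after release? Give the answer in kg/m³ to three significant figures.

0.00125 kg/m³

For an instantaneous plane source, C(x,t) = M/(n_e·A·√(4πDt)) · exp(−(x−vt)²/(4Dt)), with n_e·A the pore (flow) area.
Plume center vt = 2.16 × 15.1 = 32.616 m, so the well at 36.8 m is 4.184 m downgradient of the peak.
√(4πDt) = 10.99 m, giving peak height M/(n_e·A·√(4πDt)) = 2.22/(0.38 × 269 × 10.99) = 0.001976 kg/m³.
(x−vt)²/(4Dt) = (4.184)²/(4 × 0.637 × 15.1) = 0.4550; exp(−0.4550) = 0.6344.
C = 0.001976 × 0.6344 = 0.00125 kg/m³.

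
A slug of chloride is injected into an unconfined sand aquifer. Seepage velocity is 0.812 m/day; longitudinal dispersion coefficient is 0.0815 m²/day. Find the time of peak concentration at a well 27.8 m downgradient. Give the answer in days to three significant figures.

For the 1D instantaneous-source solution, setting ∂C/∂t = 0 at fixed x gives v²t² + 2Dt − x² = 0, so t = (√(D² + v²x²) − D)/v².
√(D² + v²x²) = √(0.0815² + 0.812² × 27.8²) = 22.57; v² = 0.659344.
t = (22.57 − 0.0815)/0.659344 = 34.1 days (vs. the pure-advection estimate x/v = 34.2 d).

34.1 days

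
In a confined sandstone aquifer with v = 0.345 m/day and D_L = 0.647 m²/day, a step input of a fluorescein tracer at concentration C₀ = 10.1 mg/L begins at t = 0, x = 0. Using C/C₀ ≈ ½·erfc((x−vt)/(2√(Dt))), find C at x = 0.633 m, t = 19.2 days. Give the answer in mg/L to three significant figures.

8.94 mg/L

For a continuous step input, C/C₀ ≈ ½·erfc((x−vt)/(2√(Dt))).
vt = 0.345 × 19.2 = 6.624 m and 2√(Dt) = 2√(0.647 × 19.2) = 7.049 m.
Argument (x−vt)/(2√(Dt)) = (0.633 − 6.624)/7.049 = -0.8499; ½·erfc(-0.8499) = 0.8853.
C = 10.1 × 0.8853 = 8.94 mg/L.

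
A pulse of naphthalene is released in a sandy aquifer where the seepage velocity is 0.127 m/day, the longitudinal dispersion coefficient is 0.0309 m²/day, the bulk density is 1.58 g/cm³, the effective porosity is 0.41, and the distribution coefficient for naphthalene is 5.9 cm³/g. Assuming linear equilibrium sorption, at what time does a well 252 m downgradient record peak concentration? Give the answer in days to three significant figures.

Retardation factor R = 1 + ρ_b·K_d/n = 1 + 1.58 × 5.9/0.41 = 23.74.
Sorption retards both mechanisms: v_R = v/R = 0.005350 m/day, D_R = D/R = 0.001302 m²/day.
Peak time from v_R²t² + 2D_R t − x² = 0: t = (√(D_R² + v_R²x²) − D_R)/v_R².
√(D_R² + v_R²x²) = √(0.001302² + 0.005350² × 252²) = 1.348; v_R² = 2.862e-05.
t = (1.348 − 0.001302)/2.862e-05 = 47100 days.

47100 days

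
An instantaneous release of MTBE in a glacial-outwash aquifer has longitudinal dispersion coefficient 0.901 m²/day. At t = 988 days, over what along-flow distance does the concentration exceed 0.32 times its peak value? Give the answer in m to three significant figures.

The plume is Gaussian with σ = √(2Dt) = √(2 × 0.901 × 988) = 42.19 m.
C/C_peak = exp(−Δx²/(2σ²)) = 0.32 ⇒ Δx = σ·√(−2 ln 0.32) = 42.19 × 1.510 = 63.71 m.
Width = 2Δx = 127 m.

127 m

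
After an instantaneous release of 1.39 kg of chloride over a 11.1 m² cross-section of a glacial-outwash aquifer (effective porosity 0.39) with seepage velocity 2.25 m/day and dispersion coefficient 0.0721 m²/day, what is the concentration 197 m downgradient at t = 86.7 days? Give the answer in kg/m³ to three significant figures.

For an instantaneous plane source, C(x,t) = M/(n_e·A·√(4πDt)) · exp(−(x−vt)²/(4Dt)), with n_e·A the pore (flow) area.
Plume center vt = 2.25 × 86.7 = 195.075 m, so the well at 197 m is 1.925 m downgradient of the peak.
√(4πDt) = 8.863 m, giving peak height M/(n_e·A·√(4πDt)) = 1.39/(0.39 × 11.1 × 8.863) = 0.03623 kg/m³.
(x−vt)²/(4Dt) = (1.925)²/(4 × 0.0721 × 86.7) = 0.1482; exp(−0.1482) = 0.8623.
C = 0.03623 × 0.8623 = 0.0312 kg/m³.

0.0312 kg/m³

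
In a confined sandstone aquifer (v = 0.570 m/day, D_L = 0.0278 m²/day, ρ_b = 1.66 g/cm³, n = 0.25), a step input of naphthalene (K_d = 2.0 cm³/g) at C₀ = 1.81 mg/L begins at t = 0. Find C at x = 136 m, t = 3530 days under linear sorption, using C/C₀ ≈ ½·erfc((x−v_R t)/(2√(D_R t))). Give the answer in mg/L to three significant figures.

1.64 mg/L

Retardation factor R = 1 + ρ_b·K_d/n = 1 + 1.66 × 2.0/0.25 = 14.28.
Sorption retards both mechanisms: v_R = v/R = 0.03992 m/day, D_R = D/R = 0.001947 m²/day.
v_R·t = 0.03992 × 3530 = 140.9176 m; 2√(D_R t) = 5.243 m; argument = (136 − 140.9176)/5.243 = -0.9379.
C = C₀ × ½·erfc(-0.9379) = 1.81 × 0.9076 = 1.64 mg/L.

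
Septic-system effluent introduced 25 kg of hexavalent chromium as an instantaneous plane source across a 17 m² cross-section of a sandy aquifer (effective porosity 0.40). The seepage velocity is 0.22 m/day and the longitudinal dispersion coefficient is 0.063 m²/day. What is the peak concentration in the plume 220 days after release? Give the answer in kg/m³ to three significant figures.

The peak of an instantaneous 1D plume sits at x = vt; there the Gaussian factor is 1 and C_max = M/(n_e·A·√(4πDt)), where n_e·A is the pore area the mass is dissolved in.
√(4πDt) = √(4π × 0.063 × 220) = 13.20 m, so C_max = 25/(0.40 × 17 × 13.20) = 0.279 kg/m³.

0.279 kg/m³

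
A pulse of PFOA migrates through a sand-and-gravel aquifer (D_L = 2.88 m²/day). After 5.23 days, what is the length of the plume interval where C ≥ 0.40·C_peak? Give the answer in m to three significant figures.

14.9 m

The plume is Gaussian with σ = √(2Dt) = √(2 × 2.88 × 5.23) = 5.489 m.
C/C_peak = exp(−Δx²/(2σ²)) = 0.40 ⇒ Δx = σ·√(−2 ln 0.40) = 5.489 × 1.354 = 7.432 m.
Width = 2Δx = 14.9 m.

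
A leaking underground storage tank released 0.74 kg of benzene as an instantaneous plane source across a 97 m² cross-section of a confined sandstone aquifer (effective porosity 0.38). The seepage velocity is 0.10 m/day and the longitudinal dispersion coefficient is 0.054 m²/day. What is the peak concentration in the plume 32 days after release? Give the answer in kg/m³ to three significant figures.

The peak of an instantaneous 1D plume sits at x = vt; there the Gaussian factor is 1 and C_max = M/(n_e·A·√(4πDt)), where n_e·A is the pore area the mass is dissolved in.
√(4πDt) = √(4π × 0.054 × 32) = 4.660 m, so C_max = 0.74/(0.38 × 97 × 4.660) = 0.00431 kg/m³.

0.00431 kg/m³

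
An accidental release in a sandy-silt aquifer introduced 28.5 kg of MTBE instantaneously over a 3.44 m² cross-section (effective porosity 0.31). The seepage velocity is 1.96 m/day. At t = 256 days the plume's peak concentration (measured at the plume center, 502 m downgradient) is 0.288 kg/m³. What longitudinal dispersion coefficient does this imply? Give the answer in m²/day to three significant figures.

2.68 m²/day

At the plume center C_max = M/(n_e·A·√(4πDt)), so D = M²/(4πt·(n_e·A·C_max)²).
n_e·A·C_max = 0.31 × 3.44 × 0.288 = 0.3071 kg/m.
D = 28.5²/(4π × 256 × 0.3071²) = 2.68 m²/day.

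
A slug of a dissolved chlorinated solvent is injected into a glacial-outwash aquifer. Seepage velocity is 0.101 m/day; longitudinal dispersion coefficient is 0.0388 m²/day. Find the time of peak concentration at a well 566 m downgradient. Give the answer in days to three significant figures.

For the 1D instantaneous-source solution, setting ∂C/∂t = 0 at fixed x gives v²t² + 2Dt − x² = 0, so t = (√(D² + v²x²) − D)/v².
√(D² + v²x²) = √(0.0388² + 0.101² × 566²) = 57.17; v² = 0.010201.
t = (57.17 − 0.0388)/0.010201 = 5600 days (vs. the pure-advection estimate x/v = 5600 d).

5600 days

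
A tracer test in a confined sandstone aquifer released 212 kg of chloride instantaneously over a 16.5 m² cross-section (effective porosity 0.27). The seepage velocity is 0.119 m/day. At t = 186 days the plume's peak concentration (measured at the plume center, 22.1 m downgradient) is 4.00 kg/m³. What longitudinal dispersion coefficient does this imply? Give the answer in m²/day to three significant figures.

At the plume center C_max = M/(n_e·A·√(4πDt)), so D = M²/(4πt·(n_e·A·C_max)²).
n_e·A·C_max = 0.27 × 16.5 × 4.00 = 17.82 kg/m.
D = 212²/(4π × 186 × 17.82²) = 0.0606 m²/day.

0.0606 m²/day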